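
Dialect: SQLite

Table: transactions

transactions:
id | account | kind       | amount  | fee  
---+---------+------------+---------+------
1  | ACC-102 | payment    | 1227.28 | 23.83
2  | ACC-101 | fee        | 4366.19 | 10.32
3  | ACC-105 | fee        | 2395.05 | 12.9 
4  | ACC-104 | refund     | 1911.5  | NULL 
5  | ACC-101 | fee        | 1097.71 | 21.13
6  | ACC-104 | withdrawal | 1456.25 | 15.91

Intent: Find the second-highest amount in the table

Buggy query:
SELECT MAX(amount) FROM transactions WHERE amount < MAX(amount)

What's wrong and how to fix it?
Bug: MAX(amount) on the right of the comparison is an aggregate-in-WHERE error

Fix: Put the inner MAX in a scalar subquery

Corrected query:
SELECT MAX(amount) FROM transactions WHERE amount < (SELECT MAX(amount) FROM transactions)

Result:
MAX(amount)
-----------
2395.05    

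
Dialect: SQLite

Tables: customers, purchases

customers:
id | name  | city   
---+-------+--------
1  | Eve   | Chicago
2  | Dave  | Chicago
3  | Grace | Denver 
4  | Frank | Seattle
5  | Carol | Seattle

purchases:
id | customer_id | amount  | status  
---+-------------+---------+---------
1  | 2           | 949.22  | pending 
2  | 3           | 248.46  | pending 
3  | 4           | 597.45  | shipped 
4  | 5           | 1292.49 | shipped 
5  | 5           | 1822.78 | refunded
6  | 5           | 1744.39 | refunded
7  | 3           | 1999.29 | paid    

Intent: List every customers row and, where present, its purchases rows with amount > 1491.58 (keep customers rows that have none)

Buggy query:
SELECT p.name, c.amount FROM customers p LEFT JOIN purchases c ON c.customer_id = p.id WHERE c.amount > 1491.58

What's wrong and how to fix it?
Bug: A WHERE condition on the right-hand table after LEFT JOIN drops unmatched parents

Fix: Put 'c.amount > 1491.58' in the JOIN's ON clause instead of WHERE

Corrected query:
SELECT p.name, c.amount FROM customers p LEFT JOIN purchases c ON c.customer_id = p.id AND c.amount > 1491.58

Result:
name  | amount 
------+--------
Eve   | NULL   
Dave  | NULL   
Grace | 1999.29
Frank | NULL   
Carol | 1744.39
Carol | 1822.78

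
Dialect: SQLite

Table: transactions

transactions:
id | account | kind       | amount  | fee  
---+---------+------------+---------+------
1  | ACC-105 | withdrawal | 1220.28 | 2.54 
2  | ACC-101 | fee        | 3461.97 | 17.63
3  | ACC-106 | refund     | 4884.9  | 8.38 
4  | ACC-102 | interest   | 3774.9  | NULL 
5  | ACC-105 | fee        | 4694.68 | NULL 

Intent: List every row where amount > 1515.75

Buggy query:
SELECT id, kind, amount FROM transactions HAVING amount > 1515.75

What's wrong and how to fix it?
Bug: This is a non-aggregate query (no GROUP BY, no aggregates), so in SQLite the HAVING clause is invalid here; a row-level condition belongs in WHERE

Fix: Use WHERE for row-level filtering

Corrected query:
SELECT id, kind, amount FROM transactions WHERE amount > 1515.75

Result:
id | kind     | amount 
---+----------+--------
2  | fee      | 3461.97
3  | refund   | 4884.9 
4  | interest | 3774.9 
5  | fee      | 4694.68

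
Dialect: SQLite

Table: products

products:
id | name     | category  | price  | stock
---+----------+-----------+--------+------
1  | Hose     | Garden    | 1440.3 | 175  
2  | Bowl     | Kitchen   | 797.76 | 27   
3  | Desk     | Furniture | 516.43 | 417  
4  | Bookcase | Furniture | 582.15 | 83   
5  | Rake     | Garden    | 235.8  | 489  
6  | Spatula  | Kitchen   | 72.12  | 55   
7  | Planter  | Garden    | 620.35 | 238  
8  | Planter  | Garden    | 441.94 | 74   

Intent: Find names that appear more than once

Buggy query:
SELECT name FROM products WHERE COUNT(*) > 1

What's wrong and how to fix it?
Bug: WHERE can't reference COUNT(*); aggregates are computed after WHERE

Fix: Group first, then use HAVING for the count condition

Corrected query:
SELECT name FROM products GROUP BY name HAVING COUNT(*) > 1

Result:
name   
-------
Planter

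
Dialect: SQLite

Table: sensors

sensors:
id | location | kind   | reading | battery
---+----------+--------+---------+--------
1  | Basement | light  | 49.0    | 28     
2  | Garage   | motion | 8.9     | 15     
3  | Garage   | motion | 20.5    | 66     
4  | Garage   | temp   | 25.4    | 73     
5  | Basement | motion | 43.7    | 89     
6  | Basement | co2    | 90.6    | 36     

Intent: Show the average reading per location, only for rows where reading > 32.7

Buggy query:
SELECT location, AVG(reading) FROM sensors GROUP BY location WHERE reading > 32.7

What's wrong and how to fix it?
Bug: Row-level WHERE must come before GROUP BY in the clause order

Fix: Move the WHERE clause before GROUP BY

Corrected query:
SELECT location, AVG(reading) FROM sensors WHERE reading > 32.7 GROUP BY location

Result:
location | AVG(reading)
---------+-------------
Basement | 61.1        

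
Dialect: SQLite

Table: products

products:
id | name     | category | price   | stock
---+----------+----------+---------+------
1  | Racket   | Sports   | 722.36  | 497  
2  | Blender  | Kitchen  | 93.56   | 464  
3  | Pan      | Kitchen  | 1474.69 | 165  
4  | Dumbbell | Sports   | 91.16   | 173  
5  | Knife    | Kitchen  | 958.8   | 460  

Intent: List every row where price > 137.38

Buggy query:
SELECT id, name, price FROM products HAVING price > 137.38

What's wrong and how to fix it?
Bug: This is a non-aggregate query (no GROUP BY, no aggregates), so in SQLite the HAVING clause is invalid here; a row-level condition belongs in WHERE

Fix: Replace HAVING with WHERE since the condition applies to individual rows

Corrected query:
SELECT id, name, price FROM products WHERE price > 137.38

Result:
id | name   | price  
---+--------+--------
1  | Racket | 722.36 
3  | Pan    | 1474.69
5  | Knife  | 958.8  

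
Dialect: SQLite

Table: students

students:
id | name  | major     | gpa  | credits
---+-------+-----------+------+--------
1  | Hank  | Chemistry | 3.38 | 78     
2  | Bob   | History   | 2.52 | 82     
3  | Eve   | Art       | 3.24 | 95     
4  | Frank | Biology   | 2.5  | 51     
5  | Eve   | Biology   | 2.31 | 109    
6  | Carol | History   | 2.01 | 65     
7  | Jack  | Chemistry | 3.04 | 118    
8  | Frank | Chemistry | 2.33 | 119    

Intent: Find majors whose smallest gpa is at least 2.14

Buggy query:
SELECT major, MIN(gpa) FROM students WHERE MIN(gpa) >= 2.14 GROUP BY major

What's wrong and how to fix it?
Bug: Aggregates like MIN are computed per group after WHERE runs

Fix: Replace WHERE with HAVING after the GROUP BY

Corrected query:
SELECT major, MIN(gpa) FROM students GROUP BY major HAVING MIN(gpa) >= 2.14

Result:
major     | MIN(gpa)
----------+---------
Art       | 3.24    
Biology   | 2.31    
Chemistry | 2.33    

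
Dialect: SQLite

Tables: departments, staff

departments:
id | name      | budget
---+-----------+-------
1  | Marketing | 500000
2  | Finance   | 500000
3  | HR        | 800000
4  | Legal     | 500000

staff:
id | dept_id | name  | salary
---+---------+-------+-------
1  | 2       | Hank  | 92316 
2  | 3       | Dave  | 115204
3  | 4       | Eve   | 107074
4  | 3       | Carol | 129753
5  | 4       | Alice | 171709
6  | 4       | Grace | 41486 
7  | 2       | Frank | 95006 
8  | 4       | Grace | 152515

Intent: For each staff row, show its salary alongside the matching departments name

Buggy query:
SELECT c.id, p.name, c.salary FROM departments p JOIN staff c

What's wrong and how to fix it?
Bug: JOIN with no ON clause produces a cartesian product; every staff row pairs with every departments row

Fix: Add ON c.dept_id = p.id to the JOIN

Corrected query:
SELECT c.id, p.name, c.salary FROM departments p JOIN staff c ON c.dept_id = p.id

Result:
id | name    | salary
---+---------+-------
1  | Finance | 92316 
2  | HR      | 115204
3  | Legal   | 107074
4  | HR      | 129753
5  | Legal   | 171709
6  | Legal   | 41486 
7  | Finance | 95006 
8  | Legal   | 152515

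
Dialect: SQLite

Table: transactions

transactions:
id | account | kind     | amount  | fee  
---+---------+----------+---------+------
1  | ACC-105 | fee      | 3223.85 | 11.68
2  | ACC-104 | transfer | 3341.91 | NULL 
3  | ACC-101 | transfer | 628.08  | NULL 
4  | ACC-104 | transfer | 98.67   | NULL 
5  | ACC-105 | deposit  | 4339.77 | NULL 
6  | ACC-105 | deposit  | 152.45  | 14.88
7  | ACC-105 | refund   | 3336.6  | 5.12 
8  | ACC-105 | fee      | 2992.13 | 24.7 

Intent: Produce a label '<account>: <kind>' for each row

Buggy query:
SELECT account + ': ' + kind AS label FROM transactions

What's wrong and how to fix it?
Bug: SQLite uses || for string concatenation; + coerces text to numbers (yielding 0)

Fix: Use the || operator for string concatenation

Corrected query:
SELECT account || ': ' || kind AS label FROM transactions

Result:
label            
-----------------
ACC-105: fee     
ACC-104: transfer
ACC-101: transfer
ACC-104: transfer
ACC-105: deposit 
ACC-105: deposit 
ACC-105: refund  
ACC-105: fee     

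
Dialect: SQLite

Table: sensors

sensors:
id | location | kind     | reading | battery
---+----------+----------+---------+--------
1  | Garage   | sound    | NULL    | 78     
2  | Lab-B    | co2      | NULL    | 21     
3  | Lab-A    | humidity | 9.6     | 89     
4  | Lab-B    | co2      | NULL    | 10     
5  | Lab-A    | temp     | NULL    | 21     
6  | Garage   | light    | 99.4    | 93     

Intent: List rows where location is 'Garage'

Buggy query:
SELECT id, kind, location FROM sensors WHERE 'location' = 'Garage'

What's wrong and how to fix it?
Bug: 'location' in single quotes is a string literal, not the column; the comparison is literal-vs-literal and never true

Fix: Remove the quotes around the column name (or use double quotes for an identifier)

Corrected query:
SELECT id, kind, location FROM sensors WHERE location = 'Garage'

Result:
id | kind  | location
---+-------+---------
1  | sound | Garage  
6  | light | Garage  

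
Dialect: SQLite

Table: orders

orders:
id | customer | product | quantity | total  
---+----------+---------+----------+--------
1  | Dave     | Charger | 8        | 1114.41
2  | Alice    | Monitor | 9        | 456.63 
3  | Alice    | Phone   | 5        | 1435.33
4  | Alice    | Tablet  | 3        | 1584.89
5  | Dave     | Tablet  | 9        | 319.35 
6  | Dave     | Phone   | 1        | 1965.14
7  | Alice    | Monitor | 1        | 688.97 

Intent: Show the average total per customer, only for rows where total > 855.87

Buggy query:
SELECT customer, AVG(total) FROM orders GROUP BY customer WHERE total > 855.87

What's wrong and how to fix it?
Bug: Row-level WHERE must come before GROUP BY in the clause order

Fix: Move the WHERE clause before GROUP BY

Corrected query:
SELECT customer, AVG(total) FROM orders WHERE total > 855.87 GROUP BY customer

Result:
customer | AVG(total)
---------+-----------
Alice    | 1510.11   
Dave     | 1539.775  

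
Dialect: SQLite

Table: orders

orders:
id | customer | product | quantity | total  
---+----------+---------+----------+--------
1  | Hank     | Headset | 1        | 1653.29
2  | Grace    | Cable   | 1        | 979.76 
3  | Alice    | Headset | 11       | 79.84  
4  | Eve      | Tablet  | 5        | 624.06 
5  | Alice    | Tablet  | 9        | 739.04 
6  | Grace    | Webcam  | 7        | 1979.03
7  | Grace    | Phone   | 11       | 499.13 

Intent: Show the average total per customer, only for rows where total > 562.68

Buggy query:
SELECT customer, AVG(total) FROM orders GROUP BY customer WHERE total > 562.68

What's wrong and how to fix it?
Bug: WHERE cannot follow GROUP BY

Fix: Move the WHERE clause before GROUP BY

Corrected query:
SELECT customer, AVG(total) FROM orders WHERE total > 562.68 GROUP BY customer

Result:
customer | AVG(total)
---------+-----------
Alice    | 739.04    
Eve      | 624.06    
Grace    | 1479.395  
Hank     | 1653.29   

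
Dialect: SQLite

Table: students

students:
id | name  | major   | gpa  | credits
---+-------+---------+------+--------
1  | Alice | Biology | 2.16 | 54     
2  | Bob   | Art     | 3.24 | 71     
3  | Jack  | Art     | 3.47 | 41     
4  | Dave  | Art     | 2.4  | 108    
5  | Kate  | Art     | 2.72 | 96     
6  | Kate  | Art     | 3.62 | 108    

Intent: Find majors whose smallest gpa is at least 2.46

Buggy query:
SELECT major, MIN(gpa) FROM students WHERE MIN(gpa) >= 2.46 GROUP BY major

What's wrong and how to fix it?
Bug: Aggregates like MIN are computed per group after WHERE runs

Fix: Use HAVING for the per-group MIN condition

Corrected query:
SELECT major, MIN(gpa) FROM students GROUP BY major HAVING MIN(gpa) >= 2.46

Result:
(no rows)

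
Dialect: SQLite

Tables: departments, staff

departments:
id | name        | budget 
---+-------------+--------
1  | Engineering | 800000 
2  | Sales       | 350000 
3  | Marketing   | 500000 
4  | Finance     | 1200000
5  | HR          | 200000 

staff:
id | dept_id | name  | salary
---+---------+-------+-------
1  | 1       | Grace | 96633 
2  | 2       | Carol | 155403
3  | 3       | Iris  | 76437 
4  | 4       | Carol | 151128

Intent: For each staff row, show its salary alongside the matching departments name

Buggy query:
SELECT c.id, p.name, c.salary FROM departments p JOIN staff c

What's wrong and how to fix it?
Bug: JOIN with no ON clause produces a cartesian product; every staff row pairs with every departments row

Fix: Specify the join condition linking the foreign key to the parent id

Corrected query:
SELECT c.id, p.name, c.salary FROM departments p JOIN staff c ON c.dept_id = p.id

Result:
id | name        | salary
---+-------------+-------
1  | Engineering | 96633 
2  | Sales       | 155403
3  | Marketing   | 76437 
4  | Finance     | 151128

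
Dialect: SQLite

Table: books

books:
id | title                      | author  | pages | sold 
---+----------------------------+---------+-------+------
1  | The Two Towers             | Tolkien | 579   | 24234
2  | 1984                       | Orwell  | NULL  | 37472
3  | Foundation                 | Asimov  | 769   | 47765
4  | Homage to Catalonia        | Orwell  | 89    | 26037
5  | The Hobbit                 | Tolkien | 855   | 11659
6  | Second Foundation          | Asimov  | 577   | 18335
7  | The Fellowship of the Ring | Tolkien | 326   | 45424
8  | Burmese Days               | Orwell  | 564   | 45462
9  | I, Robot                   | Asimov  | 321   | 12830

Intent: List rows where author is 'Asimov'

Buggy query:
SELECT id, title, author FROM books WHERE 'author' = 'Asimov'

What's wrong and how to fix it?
Bug: Single quotes denote string literals in SQL; the column name is being compared as a constant string

Fix: Reference the column as author without single quotes

Corrected query:
SELECT id, title, author FROM books WHERE author = 'Asimov'

Result:
id | title             | author
---+-------------------+-------
3  | Foundation        | Asimov
6  | Second Foundation | Asimov
9  | I, Robot          | Asimov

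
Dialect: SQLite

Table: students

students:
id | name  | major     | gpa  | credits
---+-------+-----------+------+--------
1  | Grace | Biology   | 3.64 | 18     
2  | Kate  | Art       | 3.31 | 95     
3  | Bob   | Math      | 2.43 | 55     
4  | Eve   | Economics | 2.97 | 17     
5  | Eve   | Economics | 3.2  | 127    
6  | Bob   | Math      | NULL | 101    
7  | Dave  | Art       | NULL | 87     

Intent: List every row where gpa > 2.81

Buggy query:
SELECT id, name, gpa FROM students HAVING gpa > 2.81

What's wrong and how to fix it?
Bug: HAVING filters the output of aggregation, but this query has no GROUP BY and no aggregate functions, so SQLite rejects it (HAVING clause on a non-aggregate query); the condition here is per row

Fix: Replace HAVING with WHERE since the condition applies to individual rows

Corrected query:
SELECT id, name, gpa FROM students WHERE gpa > 2.81

Result:
id | name  | gpa 
---+-------+-----
1  | Grace | 3.64
2  | Kate  | 3.31
4  | Eve   | 2.97
5  | Eve   | 3.2 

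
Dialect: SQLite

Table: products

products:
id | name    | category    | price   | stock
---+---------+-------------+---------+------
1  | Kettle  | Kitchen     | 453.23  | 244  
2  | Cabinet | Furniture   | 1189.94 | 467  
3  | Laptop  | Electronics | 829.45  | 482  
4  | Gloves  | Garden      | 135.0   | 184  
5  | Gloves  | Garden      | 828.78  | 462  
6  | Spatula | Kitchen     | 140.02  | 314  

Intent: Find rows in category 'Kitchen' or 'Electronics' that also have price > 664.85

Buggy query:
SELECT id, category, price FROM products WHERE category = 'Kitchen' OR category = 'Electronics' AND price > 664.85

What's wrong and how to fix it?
Bug: AND binds tighter than OR, so this parses as category = 'Kitchen' OR (category = 'Electronics' AND price > 664.85)

Fix: Group the OR with parentheses (or use IN), then AND the threshold

Corrected query:
SELECT id, category, price FROM products WHERE (category = 'Kitchen' OR category = 'Electronics') AND price > 664.85

Result:
id | category    | price 
---+-------------+-------
3  | Electronics | 829.45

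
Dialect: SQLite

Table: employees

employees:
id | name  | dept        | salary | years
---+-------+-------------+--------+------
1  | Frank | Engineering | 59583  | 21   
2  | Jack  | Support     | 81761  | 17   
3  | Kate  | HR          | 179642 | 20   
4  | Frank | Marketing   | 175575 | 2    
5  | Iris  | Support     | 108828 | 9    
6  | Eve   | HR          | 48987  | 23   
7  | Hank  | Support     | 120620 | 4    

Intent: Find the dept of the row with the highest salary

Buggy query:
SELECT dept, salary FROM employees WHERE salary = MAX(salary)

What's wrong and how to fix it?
Bug: MAX(salary) is an aggregate and cannot be used directly in WHERE

Fix: Use a subquery: WHERE salary = (SELECT MAX(salary) FROM employees)

Corrected query:
SELECT dept, salary FROM employees WHERE salary = (SELECT MAX(salary) FROM employees)

Result:
dept | salary
-----+-------
HR   | 179642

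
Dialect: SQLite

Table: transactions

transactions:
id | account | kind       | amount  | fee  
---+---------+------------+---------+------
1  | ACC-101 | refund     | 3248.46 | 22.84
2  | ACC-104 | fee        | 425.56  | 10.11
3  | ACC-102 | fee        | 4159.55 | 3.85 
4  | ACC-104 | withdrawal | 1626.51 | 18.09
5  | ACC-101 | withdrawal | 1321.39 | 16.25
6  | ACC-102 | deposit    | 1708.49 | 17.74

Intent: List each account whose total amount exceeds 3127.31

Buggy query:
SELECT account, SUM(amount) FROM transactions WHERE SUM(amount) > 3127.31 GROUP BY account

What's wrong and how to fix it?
Bug: WHERE runs before GROUP BY, so aggregates aren't available there

Fix: Use HAVING (which filters groups after aggregation) instead of WHERE

Corrected query:
SELECT account, SUM(amount) FROM transactions GROUP BY account HAVING SUM(amount) > 3127.31

Result:
account | SUM(amount)
--------+------------
ACC-101 | 4569.85    
ACC-102 | 5868.04    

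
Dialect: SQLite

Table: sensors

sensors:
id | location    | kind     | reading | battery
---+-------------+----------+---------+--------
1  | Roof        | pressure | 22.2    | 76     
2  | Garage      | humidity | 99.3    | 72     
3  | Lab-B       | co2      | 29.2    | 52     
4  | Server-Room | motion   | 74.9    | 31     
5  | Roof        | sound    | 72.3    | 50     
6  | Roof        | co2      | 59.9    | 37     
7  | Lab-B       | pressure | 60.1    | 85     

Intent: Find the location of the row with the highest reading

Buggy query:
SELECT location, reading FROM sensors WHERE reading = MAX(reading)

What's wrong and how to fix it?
Bug: WHERE is evaluated per row; an aggregate over the whole table isn't defined there

Fix: Use a subquery: WHERE reading = (SELECT MAX(reading) FROM sensors)

Corrected query:
SELECT location, reading FROM sensors WHERE reading = (SELECT MAX(reading) FROM sensors)

Result:
location | reading
---------+--------
Garage   | 99.3   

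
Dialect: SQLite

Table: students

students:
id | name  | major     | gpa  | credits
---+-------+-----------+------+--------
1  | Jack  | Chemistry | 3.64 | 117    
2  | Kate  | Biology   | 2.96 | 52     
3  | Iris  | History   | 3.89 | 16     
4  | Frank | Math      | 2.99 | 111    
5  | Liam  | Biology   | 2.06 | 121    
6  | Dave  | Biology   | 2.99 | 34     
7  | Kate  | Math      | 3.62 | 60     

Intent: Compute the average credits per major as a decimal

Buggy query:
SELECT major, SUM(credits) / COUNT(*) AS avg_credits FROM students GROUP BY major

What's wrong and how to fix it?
Bug: Both operands are integers, so '/' performs integer division and truncates

Fix: Cast one side to REAL so the division keeps the fractional part

Corrected query:
SELECT major, SUM(credits) * 1.0 / COUNT(*) AS avg_credits FROM students GROUP BY major

Result:
major     | avg_credits
----------+------------
Biology   | 69         
Chemistry | 117        
History   | 16         
Math      | 85.5       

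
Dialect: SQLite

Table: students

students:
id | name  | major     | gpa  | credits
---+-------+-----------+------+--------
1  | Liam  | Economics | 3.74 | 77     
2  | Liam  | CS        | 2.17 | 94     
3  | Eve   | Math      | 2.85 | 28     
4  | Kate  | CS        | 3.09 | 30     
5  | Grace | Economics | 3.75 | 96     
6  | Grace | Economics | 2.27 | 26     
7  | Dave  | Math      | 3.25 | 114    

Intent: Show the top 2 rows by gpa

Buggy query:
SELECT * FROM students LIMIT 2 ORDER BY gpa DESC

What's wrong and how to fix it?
Bug: LIMIT must come after ORDER BY

Fix: Sort with ORDER BY, then apply LIMIT

Corrected query:
SELECT * FROM students ORDER BY gpa DESC LIMIT 2

Result:
id | name  | major     | gpa  | credits
---+-------+-----------+------+--------
5  | Grace | Economics | 3.75 | 96     
1  | Liam  | Economics | 3.74 | 77     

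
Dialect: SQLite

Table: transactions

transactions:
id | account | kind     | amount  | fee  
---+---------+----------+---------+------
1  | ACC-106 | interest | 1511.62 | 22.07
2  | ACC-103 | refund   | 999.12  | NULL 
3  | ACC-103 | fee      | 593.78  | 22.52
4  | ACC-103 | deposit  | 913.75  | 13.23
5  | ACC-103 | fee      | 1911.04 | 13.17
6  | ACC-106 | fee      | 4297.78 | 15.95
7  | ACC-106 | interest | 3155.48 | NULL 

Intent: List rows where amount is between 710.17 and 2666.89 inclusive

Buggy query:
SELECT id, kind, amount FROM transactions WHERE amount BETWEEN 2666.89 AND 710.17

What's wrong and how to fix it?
Bug: The bounds are reversed; BETWEEN a AND b requires a <= b to match anything

Fix: Swap the bounds so the smaller value comes first

Corrected query:
SELECT id, kind, amount FROM transactions WHERE amount BETWEEN 710.17 AND 2666.89

Result:
id | kind     | amount 
---+----------+--------
1  | interest | 1511.62
2  | refund   | 999.12 
4  | deposit  | 913.75 
5  | fee      | 1911.04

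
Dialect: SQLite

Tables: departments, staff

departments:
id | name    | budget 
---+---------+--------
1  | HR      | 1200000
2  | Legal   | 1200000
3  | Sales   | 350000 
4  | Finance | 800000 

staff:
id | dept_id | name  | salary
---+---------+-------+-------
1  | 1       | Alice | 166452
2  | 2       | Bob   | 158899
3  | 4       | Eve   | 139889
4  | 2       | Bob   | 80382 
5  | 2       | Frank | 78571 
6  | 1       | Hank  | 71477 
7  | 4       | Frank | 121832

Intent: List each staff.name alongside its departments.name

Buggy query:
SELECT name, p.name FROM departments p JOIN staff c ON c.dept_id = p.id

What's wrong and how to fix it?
Bug: Both tables have a 'name' column; the unqualified reference is ambiguous

Fix: Qualify the column with its table alias (c.name)

Corrected query:
SELECT c.name, p.name FROM departments p JOIN staff c ON c.dept_id = p.id

Result:
name  | name   
------+--------
Alice | HR     
Bob   | Legal  
Eve   | Finance
Bob   | Legal  
Frank | Legal  
Hank  | HR     
Frank | Finance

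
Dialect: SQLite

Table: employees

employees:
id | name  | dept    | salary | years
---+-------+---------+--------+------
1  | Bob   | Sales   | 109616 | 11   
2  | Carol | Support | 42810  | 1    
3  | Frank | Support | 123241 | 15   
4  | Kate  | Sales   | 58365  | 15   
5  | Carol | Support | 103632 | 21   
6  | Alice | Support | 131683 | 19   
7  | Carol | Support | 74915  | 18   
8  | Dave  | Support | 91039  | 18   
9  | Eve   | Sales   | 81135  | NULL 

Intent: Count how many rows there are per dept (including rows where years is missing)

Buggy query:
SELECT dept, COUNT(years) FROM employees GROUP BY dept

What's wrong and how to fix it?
Bug: COUNT(column) counts non-NULL values only; rows with NULL years aren't counted

Fix: Use COUNT(*) to count all rows regardless of NULL

Corrected query:
SELECT dept, COUNT(*) FROM employees GROUP BY dept

Result:
dept    | COUNT(*)
--------+---------
Sales   | 3       
Support | 6       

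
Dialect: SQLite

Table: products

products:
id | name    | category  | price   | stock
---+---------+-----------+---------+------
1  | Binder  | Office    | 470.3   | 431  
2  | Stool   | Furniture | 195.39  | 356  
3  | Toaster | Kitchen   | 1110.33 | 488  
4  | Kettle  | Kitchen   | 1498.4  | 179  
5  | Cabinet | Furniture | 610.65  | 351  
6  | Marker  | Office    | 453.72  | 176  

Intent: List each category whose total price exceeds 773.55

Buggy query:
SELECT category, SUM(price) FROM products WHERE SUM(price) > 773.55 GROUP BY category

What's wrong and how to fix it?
Bug: SUM(price) is an aggregate, but WHERE filters rows before aggregation

Fix: Use HAVING (which filters groups after aggregation) instead of WHERE

Corrected query:
SELECT category, SUM(price) FROM products GROUP BY category HAVING SUM(price) > 773.55

Result:
category  | SUM(price)
----------+-----------
Furniture | 806.04    
Kitchen   | 2608.73   
Office    | 924.02    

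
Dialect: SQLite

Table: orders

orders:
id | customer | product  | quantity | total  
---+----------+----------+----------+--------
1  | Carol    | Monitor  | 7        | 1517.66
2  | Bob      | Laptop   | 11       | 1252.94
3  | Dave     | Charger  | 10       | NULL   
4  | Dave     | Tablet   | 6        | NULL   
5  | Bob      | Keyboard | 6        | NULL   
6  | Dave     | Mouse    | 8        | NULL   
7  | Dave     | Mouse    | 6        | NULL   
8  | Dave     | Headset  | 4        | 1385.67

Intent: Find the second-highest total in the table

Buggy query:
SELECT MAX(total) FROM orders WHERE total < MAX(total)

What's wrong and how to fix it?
Bug: The inner MAX is an aggregate inside WHERE, which is not allowed

Fix: Compute the overall MAX in a subquery, then take MAX of rows below it

Corrected query:
SELECT MAX(total) FROM orders WHERE total < (SELECT MAX(total) FROM orders)

Result:
MAX(total)
----------
1385.67   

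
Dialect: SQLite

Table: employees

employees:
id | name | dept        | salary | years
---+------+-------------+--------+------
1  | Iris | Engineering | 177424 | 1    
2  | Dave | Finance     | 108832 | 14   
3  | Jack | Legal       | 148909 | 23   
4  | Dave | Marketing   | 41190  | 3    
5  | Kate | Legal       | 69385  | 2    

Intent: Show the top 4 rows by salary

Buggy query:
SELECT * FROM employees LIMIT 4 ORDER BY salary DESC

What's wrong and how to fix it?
Bug: ORDER BY cannot follow LIMIT; LIMIT is the final clause

Fix: Swap the clauses: ORDER BY first, then LIMIT

Corrected query:
SELECT * FROM employees ORDER BY salary DESC LIMIT 4

Result:
id | name | dept        | salary | years
---+------+-------------+--------+------
1  | Iris | Engineering | 177424 | 1    
3  | Jack | Legal       | 148909 | 23   
2  | Dave | Finance     | 108832 | 14   
5  | Kate | Legal       | 69385  | 2    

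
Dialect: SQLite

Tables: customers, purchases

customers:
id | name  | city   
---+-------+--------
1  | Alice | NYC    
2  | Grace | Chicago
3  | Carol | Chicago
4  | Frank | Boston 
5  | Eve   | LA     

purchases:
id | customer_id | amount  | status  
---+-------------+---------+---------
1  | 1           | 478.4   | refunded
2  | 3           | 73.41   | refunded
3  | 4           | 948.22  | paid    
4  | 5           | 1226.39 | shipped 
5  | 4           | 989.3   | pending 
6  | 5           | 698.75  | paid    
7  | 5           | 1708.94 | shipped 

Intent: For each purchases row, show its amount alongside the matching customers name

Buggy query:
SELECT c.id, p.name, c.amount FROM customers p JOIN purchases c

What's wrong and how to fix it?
Bug: Missing join condition: each purchases row is matched to all customers rows instead of just its own

Fix: Specify the join condition linking the foreign key to the parent id

Corrected query:
SELECT c.id, p.name, c.amount FROM customers p JOIN purchases c ON c.customer_id = p.id

Result:
id | name  | amount 
---+-------+--------
1  | Alice | 478.4  
2  | Carol | 73.41  
3  | Frank | 948.22 
4  | Eve   | 1226.39
5  | Frank | 989.3  
6  | Eve   | 698.75 
7  | Eve   | 1708.94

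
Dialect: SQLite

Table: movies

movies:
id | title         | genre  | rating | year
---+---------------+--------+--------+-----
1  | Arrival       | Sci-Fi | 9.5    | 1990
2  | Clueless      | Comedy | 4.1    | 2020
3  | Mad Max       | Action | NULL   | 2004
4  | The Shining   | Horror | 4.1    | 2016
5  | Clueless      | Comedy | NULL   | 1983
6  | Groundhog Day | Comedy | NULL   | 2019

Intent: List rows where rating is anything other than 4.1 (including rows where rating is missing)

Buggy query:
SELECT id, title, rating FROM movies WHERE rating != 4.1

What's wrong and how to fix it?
Bug: 'rating != 4.1' is unknown when rating is NULL, so NULL rows are silently excluded

Fix: Add an explicit OR rating IS NULL to include the missing-value rows

Corrected query:
SELECT id, title, rating FROM movies WHERE rating != 4.1 OR rating IS NULL

Result:
id | title         | rating
---+---------------+-------
1  | Arrival       | 9.5   
3  | Mad Max       | NULL  
5  | Clueless      | NULL  
6  | Groundhog Day | NULL  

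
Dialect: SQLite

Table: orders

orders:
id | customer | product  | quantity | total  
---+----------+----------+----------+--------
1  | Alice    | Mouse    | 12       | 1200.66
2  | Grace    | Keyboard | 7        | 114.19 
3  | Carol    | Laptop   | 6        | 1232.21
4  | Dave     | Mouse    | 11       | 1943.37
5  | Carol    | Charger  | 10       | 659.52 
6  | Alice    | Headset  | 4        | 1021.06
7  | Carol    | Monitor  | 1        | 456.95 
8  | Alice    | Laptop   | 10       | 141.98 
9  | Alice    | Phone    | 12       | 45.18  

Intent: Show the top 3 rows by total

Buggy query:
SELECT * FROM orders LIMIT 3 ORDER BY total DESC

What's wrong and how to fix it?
Bug: LIMIT must come after ORDER BY

Fix: Swap the clauses: ORDER BY first, then LIMIT

Corrected query:
SELECT * FROM orders ORDER BY total DESC LIMIT 3

Result:
id | customer | product | quantity | total  
---+----------+---------+----------+--------
4  | Dave     | Mouse   | 11       | 1943.37
3  | Carol    | Laptop  | 6        | 1232.21
1  | Alice    | Mouse   | 12       | 1200.66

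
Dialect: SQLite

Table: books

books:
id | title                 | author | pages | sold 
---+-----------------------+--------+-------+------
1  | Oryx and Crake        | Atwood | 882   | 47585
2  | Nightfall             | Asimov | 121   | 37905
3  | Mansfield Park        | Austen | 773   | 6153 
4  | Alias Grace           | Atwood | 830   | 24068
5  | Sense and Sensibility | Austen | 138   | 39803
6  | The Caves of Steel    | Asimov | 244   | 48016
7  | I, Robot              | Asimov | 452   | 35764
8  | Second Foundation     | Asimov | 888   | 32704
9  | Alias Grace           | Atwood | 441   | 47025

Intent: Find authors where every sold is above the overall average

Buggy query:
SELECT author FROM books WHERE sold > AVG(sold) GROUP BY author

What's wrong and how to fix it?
Bug: WHERE evaluates per row before aggregation, so AVG() is unavailable

Fix: Compute the overall average in a scalar subquery and compare each group's MIN against it in HAVING

Corrected query:
SELECT author FROM books GROUP BY author HAVING MIN(sold) > (SELECT AVG(sold) FROM books)

Result:
(no rows)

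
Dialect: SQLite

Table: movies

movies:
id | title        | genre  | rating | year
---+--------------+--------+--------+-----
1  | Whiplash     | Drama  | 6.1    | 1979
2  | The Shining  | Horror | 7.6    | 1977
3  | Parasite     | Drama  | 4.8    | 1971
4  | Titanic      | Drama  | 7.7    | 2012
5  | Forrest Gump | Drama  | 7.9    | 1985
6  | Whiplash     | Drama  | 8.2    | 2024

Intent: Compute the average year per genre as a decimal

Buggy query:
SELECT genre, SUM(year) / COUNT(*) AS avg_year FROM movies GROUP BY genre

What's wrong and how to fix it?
Bug: SUM(year) and COUNT(*) are both integers; the division truncates the fractional part

Fix: Cast one side to REAL so the division keeps the fractional part

Corrected query:
SELECT genre, SUM(year) * 1.0 / COUNT(*) AS avg_year FROM movies GROUP BY genre

Result:
genre  | avg_year
-------+---------
Drama  | 1994.2  
Horror | 1977    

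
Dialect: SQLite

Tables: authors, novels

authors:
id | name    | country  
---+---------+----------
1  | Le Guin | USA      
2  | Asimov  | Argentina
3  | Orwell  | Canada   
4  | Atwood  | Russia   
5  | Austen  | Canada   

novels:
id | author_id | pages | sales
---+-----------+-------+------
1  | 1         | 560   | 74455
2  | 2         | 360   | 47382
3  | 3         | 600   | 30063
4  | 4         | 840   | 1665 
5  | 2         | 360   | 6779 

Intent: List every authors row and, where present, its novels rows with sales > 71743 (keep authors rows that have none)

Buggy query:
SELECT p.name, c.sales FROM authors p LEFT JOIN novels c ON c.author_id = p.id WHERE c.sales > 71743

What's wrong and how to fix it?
Bug: Filtering c.sales in WHERE discards the NULL rows produced by LEFT JOIN, turning it into an inner join

Fix: Move the right-table condition into the ON clause so unmatched parents are kept

Corrected query:
SELECT p.name, c.sales FROM authors p LEFT JOIN novels c ON c.author_id = p.id AND c.sales > 71743

Result:
name    | sales
--------+------
Le Guin | 74455
Asimov  | NULL 
Orwell  | NULL 
Atwood  | NULL 
Austen  | NULL 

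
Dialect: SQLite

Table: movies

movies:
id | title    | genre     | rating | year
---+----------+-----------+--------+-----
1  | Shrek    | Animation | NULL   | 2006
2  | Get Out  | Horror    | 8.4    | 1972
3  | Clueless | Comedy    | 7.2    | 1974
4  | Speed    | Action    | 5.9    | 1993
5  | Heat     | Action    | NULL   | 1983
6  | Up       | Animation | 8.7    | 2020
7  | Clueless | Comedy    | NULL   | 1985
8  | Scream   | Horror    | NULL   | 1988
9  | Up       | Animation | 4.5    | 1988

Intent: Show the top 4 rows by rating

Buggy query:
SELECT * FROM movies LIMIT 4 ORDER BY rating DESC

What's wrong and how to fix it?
Bug: LIMIT must come after ORDER BY

Fix: Swap the clauses: ORDER BY first, then LIMIT

Corrected query:
SELECT * FROM movies ORDER BY rating DESC LIMIT 4

Result:
id | title    | genre     | rating | year
---+----------+-----------+--------+-----
6  | Up       | Animation | 8.7    | 2020
2  | Get Out  | Horror    | 8.4    | 1972
3  | Clueless | Comedy    | 7.2    | 1974
4  | Speed    | Action    | 5.9    | 1993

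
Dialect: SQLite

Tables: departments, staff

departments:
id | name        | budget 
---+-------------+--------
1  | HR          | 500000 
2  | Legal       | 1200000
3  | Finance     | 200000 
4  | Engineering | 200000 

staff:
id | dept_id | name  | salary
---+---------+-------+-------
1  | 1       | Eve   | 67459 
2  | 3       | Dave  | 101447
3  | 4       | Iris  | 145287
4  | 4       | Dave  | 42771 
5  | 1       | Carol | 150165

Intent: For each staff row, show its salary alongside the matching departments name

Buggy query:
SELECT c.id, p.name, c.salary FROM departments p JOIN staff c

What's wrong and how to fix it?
Bug: JOIN with no ON clause produces a cartesian product; every staff row pairs with every departments row

Fix: Specify the join condition linking the foreign key to the parent id

Corrected query:
SELECT c.id, p.name, c.salary FROM departments p JOIN staff c ON c.dept_id = p.id

Result:
id | name        | salary
---+-------------+-------
1  | HR          | 67459 
2  | Finance     | 101447
3  | Engineering | 145287
4  | Engineering | 42771 
5  | HR          | 150165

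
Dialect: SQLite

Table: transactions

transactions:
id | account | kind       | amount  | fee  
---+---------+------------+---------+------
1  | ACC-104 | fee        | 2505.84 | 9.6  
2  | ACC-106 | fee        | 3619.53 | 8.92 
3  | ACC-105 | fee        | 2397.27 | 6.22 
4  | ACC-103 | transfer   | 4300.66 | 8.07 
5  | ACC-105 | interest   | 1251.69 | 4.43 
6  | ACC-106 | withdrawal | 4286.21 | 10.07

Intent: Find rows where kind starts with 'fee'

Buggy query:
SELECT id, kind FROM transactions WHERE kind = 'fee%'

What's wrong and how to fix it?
Bug: Wildcards only work with LIKE; '=' treats '%' as a literal character

Fix: Replace '=' with LIKE so 'fee%' is treated as a pattern

Corrected query:
SELECT id, kind FROM transactions WHERE kind LIKE 'fee%'

Result:
id | kind
---+-----
1  | fee 
2  | fee 
3  | fee 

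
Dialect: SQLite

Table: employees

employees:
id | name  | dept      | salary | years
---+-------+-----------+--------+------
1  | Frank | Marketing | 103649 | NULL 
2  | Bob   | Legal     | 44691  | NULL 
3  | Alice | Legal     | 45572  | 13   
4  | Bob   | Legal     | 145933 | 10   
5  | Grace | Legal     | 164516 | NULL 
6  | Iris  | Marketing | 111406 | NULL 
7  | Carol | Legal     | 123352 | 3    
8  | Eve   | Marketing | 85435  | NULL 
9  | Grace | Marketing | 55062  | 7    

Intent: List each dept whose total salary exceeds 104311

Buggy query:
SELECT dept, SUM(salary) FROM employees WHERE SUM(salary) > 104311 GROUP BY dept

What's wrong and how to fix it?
Bug: SUM(salary) is an aggregate, but WHERE filters rows before aggregation

Fix: Use HAVING (which filters groups after aggregation) instead of WHERE

Corrected query:
SELECT dept, SUM(salary) FROM employees GROUP BY dept HAVING SUM(salary) > 104311

Result:
dept      | SUM(salary)
----------+------------
Legal     | 524064     
Marketing | 355552     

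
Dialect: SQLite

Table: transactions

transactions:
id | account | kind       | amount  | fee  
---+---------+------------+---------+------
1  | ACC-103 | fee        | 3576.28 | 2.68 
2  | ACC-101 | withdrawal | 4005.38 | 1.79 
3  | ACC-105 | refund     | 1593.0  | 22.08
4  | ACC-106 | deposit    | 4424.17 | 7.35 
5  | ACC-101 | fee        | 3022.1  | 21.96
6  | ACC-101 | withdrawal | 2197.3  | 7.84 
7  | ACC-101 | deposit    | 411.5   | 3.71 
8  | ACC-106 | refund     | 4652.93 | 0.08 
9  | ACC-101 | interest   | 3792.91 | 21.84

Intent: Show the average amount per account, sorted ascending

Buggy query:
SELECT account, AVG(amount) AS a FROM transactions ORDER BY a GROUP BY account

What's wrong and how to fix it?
Bug: ORDER BY appears before GROUP BY; SQL clause order requires GROUP BY first

Fix: Reorder: SELECT … FROM … GROUP BY … ORDER BY …

Corrected query:
SELECT account, AVG(amount) AS a FROM transactions GROUP BY account ORDER BY a

Result:
account | a       
--------+---------
ACC-105 | 1593    
ACC-101 | 2685.838
ACC-103 | 3576.28 
ACC-106 | 4538.55 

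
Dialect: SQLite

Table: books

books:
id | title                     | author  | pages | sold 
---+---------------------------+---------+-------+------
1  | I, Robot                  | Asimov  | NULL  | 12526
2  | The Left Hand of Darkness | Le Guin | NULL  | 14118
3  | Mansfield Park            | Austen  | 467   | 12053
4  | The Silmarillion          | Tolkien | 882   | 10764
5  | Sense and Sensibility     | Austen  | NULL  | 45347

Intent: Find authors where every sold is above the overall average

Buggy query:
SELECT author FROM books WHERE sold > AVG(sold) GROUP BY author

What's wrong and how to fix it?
Bug: AVG() is an aggregate; it can't sit directly in WHERE

Fix: Use a subquery for AVG and a HAVING MIN(...) filter so the condition holds for every row in the group

Corrected query:
SELECT author FROM books GROUP BY author HAVING MIN(sold) > (SELECT AVG(sold) FROM books)

Result:
(no rows)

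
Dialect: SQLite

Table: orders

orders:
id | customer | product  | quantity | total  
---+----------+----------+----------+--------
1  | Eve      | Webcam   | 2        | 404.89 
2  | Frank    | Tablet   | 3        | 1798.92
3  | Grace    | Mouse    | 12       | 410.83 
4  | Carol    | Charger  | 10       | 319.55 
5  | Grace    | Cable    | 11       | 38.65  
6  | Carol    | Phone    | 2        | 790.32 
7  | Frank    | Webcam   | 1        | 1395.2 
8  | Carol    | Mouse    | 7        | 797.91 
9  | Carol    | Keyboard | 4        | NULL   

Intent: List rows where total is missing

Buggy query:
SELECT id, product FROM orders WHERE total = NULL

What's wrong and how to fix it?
Bug: Comparing to NULL with '=' never matches; NULL = NULL is unknown, not true

Fix: Use IS NULL to test for NULL

Corrected query:
SELECT id, product FROM orders WHERE total IS NULL

Result:
id | product 
---+---------
9  | Keyboard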